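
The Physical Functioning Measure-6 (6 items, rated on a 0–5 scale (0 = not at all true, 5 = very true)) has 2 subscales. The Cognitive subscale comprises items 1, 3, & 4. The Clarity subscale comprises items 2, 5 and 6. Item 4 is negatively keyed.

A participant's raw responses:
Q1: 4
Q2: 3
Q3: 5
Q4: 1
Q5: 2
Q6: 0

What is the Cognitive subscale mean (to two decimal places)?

4.33

Cognitive items: 1, 3, 4.
Of these, item 4 is negatively keyed; reverse-coded value = 5 − response.
  item 1: 4
  item 3: 5
  item 4: 5 − 1 = 4
Sum = 4 + 5 + 4 = 13
Mean = 13 / 3 = 4.33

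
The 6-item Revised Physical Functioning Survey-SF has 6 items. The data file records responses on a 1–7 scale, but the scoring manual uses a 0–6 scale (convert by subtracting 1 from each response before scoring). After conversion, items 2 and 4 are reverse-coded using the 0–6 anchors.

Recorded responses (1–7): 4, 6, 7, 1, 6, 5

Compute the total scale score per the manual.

25

Convert to 0–6: 3, 5, 6, 0, 5, 4
Reverse-coded (reversed = (0+6) − raw = 6 − raw):
  item 2: 6 − 5 = 1
  item 4: 6 − 0 = 6
Scored: 3, 1, 6, 6, 5, 4
Total = 25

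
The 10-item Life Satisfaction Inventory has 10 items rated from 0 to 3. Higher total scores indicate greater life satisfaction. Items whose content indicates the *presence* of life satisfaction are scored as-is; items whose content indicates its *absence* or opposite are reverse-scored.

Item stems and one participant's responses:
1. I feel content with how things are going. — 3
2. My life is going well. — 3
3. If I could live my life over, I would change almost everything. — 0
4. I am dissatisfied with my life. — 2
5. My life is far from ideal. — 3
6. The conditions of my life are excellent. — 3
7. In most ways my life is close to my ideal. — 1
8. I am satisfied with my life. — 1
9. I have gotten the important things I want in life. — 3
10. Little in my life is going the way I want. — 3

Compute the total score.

Items 3, 4, 5, 10 describe the absence/opposite of life satisfaction → reverse-score.
reverse-coded value = 3 − response.
  item 1: 3
  item 2: 3
  item 3: 3 − 0 = 3
  item 4: 3 − 2 = 1
  item 5: 3 − 3 = 0
  item 6: 3
  item 7: 1
  item 8: 1
  item 9: 3
  item 10: 3 − 3 = 0
Total = 3 + 3 + 3 + 1 + 0 + 3 + 1 + 1 + 3 + 0 = 18

18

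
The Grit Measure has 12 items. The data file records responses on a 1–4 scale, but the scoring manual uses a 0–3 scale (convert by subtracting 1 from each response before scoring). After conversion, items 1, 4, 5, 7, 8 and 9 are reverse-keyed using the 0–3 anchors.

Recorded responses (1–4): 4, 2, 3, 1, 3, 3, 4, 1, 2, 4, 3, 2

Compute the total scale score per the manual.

20

Convert to 0–3: 3, 1, 2, 0, 2, 2, 3, 0, 1, 3, 2, 1
Reverse-coded (on a 0–3 scale, reversed = 3 − raw):
  item 1: 3 − 3 = 0
  item 4: 3 − 0 = 3
  item 5: 3 − 2 = 1
  item 7: 3 − 3 = 0
  item 8: 3 − 0 = 3
  item 9: 3 − 1 = 2
Scored: 0, 1, 2, 3, 1, 2, 0, 3, 2, 3, 2, 1
Total = 20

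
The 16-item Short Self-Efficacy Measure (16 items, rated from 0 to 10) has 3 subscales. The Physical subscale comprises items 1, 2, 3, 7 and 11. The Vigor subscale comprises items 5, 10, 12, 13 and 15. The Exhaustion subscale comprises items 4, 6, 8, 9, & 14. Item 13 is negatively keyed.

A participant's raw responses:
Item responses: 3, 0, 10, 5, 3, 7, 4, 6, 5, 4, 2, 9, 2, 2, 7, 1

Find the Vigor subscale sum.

31

Vigor items: 5, 10, 12, 13, 15.
Of these, item 13 is negatively keyed; reversed = (0+10) − raw = 10 − raw.
  item 5: 3
  item 10: 4
  item 12: 9
  item 13: 10 − 2 = 8
  item 15: 7
Sum = 3 + 4 + 9 + 8 + 7 = 31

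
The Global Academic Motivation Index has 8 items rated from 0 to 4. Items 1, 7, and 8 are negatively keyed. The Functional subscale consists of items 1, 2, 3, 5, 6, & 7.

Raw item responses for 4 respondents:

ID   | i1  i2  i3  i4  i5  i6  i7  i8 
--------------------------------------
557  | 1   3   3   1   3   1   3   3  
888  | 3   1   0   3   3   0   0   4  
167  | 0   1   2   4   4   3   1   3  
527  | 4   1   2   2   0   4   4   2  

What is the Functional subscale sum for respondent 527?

Respondent 527 raw: 4, 1, 2, 2, 0, 4, 4, 2.
Functional items: 1, 2, 3, 5, 6, 7.
Reverse-coded (reversed = (0+4) − raw = 4 − raw):
  item 1: 4 − 4 = 0
  item 2: 1
  item 3: 2
  item 5: 0
  item 6: 4
  item 7: 4 − 4 = 0
Sum = 0 + 1 + 2 + 0 + 4 + 0 = 7

7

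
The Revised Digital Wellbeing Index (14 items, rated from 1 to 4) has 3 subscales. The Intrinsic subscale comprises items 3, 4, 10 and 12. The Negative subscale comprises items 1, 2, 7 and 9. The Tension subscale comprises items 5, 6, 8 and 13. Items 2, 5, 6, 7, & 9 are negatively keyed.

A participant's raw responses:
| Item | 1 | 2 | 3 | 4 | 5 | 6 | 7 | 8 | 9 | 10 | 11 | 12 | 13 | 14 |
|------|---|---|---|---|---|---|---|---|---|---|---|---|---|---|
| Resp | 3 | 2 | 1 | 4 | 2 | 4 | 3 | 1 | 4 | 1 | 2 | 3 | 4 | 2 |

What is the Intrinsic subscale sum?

Intrinsic items: 3, 4, 10, 12.
  item 3: 1
  item 4: 4
  item 10: 1
  item 12: 3
Sum = 1 + 4 + 1 + 3 = 9

9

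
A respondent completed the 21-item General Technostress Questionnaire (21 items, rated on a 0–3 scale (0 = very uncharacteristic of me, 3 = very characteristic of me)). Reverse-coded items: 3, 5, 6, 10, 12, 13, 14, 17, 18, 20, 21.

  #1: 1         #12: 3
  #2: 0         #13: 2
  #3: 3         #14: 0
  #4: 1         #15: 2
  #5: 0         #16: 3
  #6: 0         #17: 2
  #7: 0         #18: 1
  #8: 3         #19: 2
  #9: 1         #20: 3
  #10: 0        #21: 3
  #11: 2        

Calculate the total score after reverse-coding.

31

Raw sum = 32. Reverse-coded items: 3, 5, 6, 10, 12, 13, 14, 17, 18, 20, 21; their raw sum = 17.
Each reversal replaces raw with 3 − raw, changing the total by 3 − 2·raw per item.
Total = 32 + 11·3 − 2·17 = 32 + 33 − 34 = 31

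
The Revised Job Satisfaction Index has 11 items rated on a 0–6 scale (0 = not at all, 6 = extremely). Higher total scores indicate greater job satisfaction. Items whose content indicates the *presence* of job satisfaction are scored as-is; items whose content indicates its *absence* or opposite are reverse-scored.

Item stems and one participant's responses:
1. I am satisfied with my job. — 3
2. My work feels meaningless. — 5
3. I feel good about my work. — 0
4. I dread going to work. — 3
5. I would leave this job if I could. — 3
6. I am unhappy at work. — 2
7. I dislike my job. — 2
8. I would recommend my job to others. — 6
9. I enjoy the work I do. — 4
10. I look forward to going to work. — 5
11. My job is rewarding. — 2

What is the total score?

Items 2, 4, 5, 6, 7 describe the absence/opposite of job satisfaction → reverse-score.
reversed = (0+6) − raw = 6 − raw.
  item 1: 3
  item 2: 6 − 5 = 1
  item 3: 0
  item 4: 6 − 3 = 3
  item 5: 6 − 3 = 3
  item 6: 6 − 2 = 4
  item 7: 6 − 2 = 4
  item 8: 6
  item 9: 4
  item 10: 5
  item 11: 2
Total = 3 + 1 + 0 + 3 + 3 + 4 + 4 + 6 + 4 + 5 + 2 = 35

35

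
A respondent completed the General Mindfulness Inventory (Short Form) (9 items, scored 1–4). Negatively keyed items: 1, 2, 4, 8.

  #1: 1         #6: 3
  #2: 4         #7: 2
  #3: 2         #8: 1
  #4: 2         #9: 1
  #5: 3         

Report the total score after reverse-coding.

Negatively keyed items use 5 − raw:
  item 1: 5 − 1 = 4
  item 2: 5 − 4 = 1
  item 4: 5 − 2 = 3
  item 8: 5 − 1 = 4
Scored responses: 4, 1, 2, 3, 3, 3, 2, 4, 1
Total = 4 + 1 + 2 + 3 + 3 + 3 + 2 + 4 + 1 = 23

23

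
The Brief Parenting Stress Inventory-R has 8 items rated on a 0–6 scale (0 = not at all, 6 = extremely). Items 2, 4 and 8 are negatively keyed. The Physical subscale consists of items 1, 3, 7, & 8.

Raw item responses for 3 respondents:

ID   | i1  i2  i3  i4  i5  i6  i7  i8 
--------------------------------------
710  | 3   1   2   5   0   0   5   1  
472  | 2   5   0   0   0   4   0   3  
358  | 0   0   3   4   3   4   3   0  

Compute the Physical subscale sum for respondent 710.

Respondent 710 raw: 3, 1, 2, 5, 0, 0, 5, 1.
Physical items: 1, 3, 7, 8.
Reverse-coded (reversed = (0+6) − raw = 6 − raw):
  item 1: 3
  item 3: 2
  item 7: 5
  item 8: 6 − 1 = 5
Sum = 3 + 2 + 5 + 5 = 15

15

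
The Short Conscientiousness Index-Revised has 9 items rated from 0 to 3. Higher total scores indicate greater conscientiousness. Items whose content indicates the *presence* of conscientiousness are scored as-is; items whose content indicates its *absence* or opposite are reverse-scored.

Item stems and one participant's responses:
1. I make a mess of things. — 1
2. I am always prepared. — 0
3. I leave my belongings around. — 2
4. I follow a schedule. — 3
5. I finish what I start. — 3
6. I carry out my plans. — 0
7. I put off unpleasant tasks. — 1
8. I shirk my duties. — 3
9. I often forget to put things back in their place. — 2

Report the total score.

Items 1, 3, 7, 8, 9 describe the absence/opposite of conscientiousness → reverse-score.
on a 0–3 scale, reversed = 3 − raw.
  item 1: 3 − 1 = 2
  item 2: 0
  item 3: 3 − 2 = 1
  item 4: 3
  item 5: 3
  item 6: 0
  item 7: 3 − 1 = 2
  item 8: 3 − 3 = 0
  item 9: 3 − 2 = 1
Total = 2 + 0 + 1 + 3 + 3 + 0 + 2 + 0 + 1 = 12

12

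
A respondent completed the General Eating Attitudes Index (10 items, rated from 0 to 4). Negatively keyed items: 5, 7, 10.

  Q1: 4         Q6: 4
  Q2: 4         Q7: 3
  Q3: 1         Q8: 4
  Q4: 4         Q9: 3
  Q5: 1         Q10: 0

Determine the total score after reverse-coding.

Reversing items 5, 7 and 10 with 4 − raw:
Total = 4 + 4 + 1 + 4 + (4−1) + 4 + (4−3) + 4 + 3 + (4−0)
      = 4 + 4 + 1 + 4 + 3 + 4 + 1 + 4 + 3 + 4 = 32

32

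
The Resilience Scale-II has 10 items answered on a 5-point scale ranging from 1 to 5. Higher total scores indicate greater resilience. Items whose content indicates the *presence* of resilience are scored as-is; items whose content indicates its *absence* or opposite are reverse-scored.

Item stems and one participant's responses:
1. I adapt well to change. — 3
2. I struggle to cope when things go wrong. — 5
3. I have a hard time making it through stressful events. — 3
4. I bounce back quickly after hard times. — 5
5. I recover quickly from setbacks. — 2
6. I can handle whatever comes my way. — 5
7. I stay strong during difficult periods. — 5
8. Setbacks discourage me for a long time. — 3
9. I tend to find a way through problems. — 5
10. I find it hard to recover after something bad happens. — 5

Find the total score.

Items 2, 3, 8, 10 describe the absence/opposite of resilience → reverse-score.
on a 1–5 scale, reversed = 6 − raw.
  item 1: 3
  item 2: 6 − 5 = 1
  item 3: 6 − 3 = 3
  item 4: 5
  item 5: 2
  item 6: 5
  item 7: 5
  item 8: 6 − 3 = 3
  item 9: 5
  item 10: 6 − 5 = 1
Total = 3 + 1 + 3 + 5 + 2 + 5 + 5 + 3 + 5 + 1 = 33

33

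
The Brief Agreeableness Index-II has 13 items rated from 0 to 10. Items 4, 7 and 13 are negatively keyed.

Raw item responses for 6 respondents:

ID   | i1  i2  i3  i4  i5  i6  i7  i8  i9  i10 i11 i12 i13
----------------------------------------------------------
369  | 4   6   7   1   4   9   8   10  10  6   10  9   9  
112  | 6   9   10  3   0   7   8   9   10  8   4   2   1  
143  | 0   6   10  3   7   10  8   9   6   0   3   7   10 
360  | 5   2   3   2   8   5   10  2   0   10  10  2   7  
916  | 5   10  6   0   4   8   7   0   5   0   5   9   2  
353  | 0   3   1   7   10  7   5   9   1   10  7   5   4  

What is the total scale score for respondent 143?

67

Respondent 143 raw: 0, 6, 10, 3, 7, 10, 8, 9, 6, 0, 3, 7, 10.
Reverse-coded (reversed = (0+10) − raw = 10 − raw):
  item 1: 0
  item 2: 6
  item 3: 10
  item 4: 10 − 3 = 7
  item 5: 7
  item 6: 10
  item 7: 10 − 8 = 2
  item 8: 9
  item 9: 6
  item 10: 0
  item 11: 3
  item 12: 7
  item 13: 10 − 10 = 0
Sum = 0 + 6 + 10 + 7 + 7 + 10 + 2 + 9 + 6 + 0 + 3 + 7 + 0 = 67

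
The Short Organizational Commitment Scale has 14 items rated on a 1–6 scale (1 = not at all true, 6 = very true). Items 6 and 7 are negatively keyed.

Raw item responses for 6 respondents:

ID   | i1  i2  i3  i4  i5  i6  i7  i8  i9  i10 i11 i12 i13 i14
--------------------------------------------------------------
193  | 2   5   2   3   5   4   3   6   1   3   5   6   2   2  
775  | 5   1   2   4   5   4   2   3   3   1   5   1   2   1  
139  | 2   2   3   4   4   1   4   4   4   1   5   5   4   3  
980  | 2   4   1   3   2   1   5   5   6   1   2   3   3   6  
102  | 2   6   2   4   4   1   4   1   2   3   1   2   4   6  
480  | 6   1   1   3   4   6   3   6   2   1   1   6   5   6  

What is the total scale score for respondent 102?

Respondent 102 raw: 2, 6, 2, 4, 4, 1, 4, 1, 2, 3, 1, 2, 4, 6.
Reverse-coded (on a 1–6 scale, reversed = 7 − raw):
  item 1: 2
  item 2: 6
  item 3: 2
  item 4: 4
  item 5: 4
  item 6: 7 − 1 = 6
  item 7: 7 − 4 = 3
  item 8: 1
  item 9: 2
  item 10: 3
  item 11: 1
  item 12: 2
  item 13: 4
  item 14: 6
Sum = 2 + 6 + 2 + 4 + 4 + 6 + 3 + 1 + 2 + 3 + 1 + 2 + 4 + 6 = 46

46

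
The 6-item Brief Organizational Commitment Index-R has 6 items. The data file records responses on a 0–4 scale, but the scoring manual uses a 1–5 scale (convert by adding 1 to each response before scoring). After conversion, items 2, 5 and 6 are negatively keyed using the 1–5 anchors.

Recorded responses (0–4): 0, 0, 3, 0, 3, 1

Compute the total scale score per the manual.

Convert to 1–5: 1, 1, 4, 1, 4, 2
Reverse-coded (on a 1–5 scale, reversed = 6 − raw):
  item 2: 6 − 1 = 5
  item 5: 6 − 4 = 2
  item 6: 6 − 2 = 4
Scored: 1, 5, 4, 1, 2, 4
Total = 17

17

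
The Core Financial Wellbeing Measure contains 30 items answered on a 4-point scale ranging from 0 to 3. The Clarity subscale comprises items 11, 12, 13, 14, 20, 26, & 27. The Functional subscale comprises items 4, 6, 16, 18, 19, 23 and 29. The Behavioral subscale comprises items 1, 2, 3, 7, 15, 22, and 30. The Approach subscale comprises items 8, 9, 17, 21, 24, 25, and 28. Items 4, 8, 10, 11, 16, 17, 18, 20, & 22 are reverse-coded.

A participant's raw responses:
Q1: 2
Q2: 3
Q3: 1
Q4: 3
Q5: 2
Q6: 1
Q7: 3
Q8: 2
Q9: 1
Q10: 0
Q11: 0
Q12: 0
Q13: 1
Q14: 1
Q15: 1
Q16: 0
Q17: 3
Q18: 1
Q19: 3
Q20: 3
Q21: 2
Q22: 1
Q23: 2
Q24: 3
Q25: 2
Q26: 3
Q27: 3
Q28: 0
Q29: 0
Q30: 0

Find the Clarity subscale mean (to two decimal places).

Clarity items: 11, 12, 13, 14, 20, 26, 27.
Of these, items 11 & 20 are reverse-coded; reverse-coded value = 3 − response.
  item 11: 3 − 0 = 3
  item 12: 0
  item 13: 1
  item 14: 1
  item 20: 3 − 3 = 0
  item 26: 3
  item 27: 3
Sum = 3 + 0 + 1 + 1 + 0 + 3 + 3 = 11
Mean = 11 / 7 = 1.57

1.57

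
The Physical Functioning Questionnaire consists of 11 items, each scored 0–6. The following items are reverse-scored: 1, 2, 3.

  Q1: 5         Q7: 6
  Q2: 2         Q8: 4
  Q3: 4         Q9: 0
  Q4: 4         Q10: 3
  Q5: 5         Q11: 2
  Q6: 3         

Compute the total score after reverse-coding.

34

Raw sum = 38. Reverse-scored items: 1, 2, 3; their raw sum = 11.
Each reversal replaces raw with 6 − raw, changing the total by 6 − 2·raw per item.
Total = 38 + 3·6 − 2·11 = 38 + 18 − 22 = 34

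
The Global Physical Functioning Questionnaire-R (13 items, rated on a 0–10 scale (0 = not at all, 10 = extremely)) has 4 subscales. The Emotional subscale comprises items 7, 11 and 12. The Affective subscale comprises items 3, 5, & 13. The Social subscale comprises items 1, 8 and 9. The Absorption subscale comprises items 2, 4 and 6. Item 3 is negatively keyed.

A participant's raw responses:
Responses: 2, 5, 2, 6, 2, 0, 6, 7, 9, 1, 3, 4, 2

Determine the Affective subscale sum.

Affective items: 3, 5, 13.
Of these, item 3 is negatively keyed; reverse-coded value = 10 − response.
  item 3: 10 − 2 = 8
  item 5: 2
  item 13: 2
Sum = 8 + 2 + 2 = 12

12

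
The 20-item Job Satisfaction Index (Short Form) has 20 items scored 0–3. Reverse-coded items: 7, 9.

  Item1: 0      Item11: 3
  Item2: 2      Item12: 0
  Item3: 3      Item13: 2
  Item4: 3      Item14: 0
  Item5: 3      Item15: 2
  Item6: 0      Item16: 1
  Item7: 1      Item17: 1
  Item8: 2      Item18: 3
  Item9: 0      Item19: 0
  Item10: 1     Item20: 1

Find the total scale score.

32

Reversing items 7 & 9 with 3 − raw:
Total = 0 + 2 + 3 + 3 + 3 + 0 + (3−1) + 2 + (3−0) + 1 + 3 + 0 + 2 + 0 + 2 + 1 + 1 + 3 + 0 + 1
      = 0 + 2 + 3 + 3 + 3 + 0 + 2 + 2 + 3 + 1 + 3 + 0 + 2 + 0 + 2 + 1 + 1 + 3 + 0 + 1 = 32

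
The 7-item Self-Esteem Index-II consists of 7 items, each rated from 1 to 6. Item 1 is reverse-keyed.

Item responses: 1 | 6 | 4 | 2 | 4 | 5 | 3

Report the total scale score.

30

Apply reverse scoring (on a 1–6 scale, reversed = 7 − raw):
  item 1: 7 − 1 = 6
After reverse-coding: 6, 6, 4, 2, 4, 5, 3
Total = 6 + 6 + 4 + 2 + 4 + 5 + 3 = 30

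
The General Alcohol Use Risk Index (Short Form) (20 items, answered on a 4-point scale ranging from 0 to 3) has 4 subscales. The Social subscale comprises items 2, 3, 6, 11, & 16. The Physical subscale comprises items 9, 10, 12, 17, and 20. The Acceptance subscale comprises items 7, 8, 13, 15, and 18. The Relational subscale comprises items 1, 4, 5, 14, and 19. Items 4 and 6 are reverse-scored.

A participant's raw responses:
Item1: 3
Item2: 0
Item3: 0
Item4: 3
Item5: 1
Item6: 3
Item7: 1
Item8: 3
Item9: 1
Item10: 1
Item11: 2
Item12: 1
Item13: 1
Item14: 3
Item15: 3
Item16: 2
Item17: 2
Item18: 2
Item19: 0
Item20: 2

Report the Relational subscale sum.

Relational items: 1, 4, 5, 14, 19.
Of these, item 4 is reverse-scored; reversed = (0+3) − raw = 3 − raw.
  item 1: 3
  item 4: 3 − 3 = 0
  item 5: 1
  item 14: 3
  item 19: 0
Sum = 3 + 0 + 1 + 3 + 0 = 7

7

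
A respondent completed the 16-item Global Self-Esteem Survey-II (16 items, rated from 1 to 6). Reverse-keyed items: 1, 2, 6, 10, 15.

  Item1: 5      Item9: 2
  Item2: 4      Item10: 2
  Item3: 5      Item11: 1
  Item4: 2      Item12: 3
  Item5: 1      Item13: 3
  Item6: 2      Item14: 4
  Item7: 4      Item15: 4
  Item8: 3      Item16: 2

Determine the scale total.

Apply reverse scoring (on a 1–6 scale, reversed = 7 − raw):
  item 1: 7 − 5 = 2
  item 2: 7 − 4 = 3
  item 6: 7 − 2 = 5
  item 10: 7 − 2 = 5
  item 15: 7 − 4 = 3
Scored responses: 2, 3, 5, 2, 1, 5, 4, 3, 2, 5, 1, 3, 3, 4, 3, 2
Total = 2 + 3 + 5 + 2 + 1 + 5 + 4 + 3 + 2 + 5 + 1 + 3 + 3 + 4 + 3 + 2 = 48

48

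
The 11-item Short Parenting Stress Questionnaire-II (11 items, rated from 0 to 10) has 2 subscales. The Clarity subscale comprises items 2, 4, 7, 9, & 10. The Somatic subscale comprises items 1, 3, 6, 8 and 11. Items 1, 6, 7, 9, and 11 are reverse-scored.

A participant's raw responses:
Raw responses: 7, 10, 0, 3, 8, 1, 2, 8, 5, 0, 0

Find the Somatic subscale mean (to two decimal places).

Somatic items: 1, 3, 6, 8, 11.
Of these, items 1, 6 and 11 are reverse-scored; reverse-coded value = 10 − response.
  item 1: 10 − 7 = 3
  item 3: 0
  item 6: 10 − 1 = 9
  item 8: 8
  item 11: 10 − 0 = 10
Sum = 3 + 0 + 9 + 8 + 10 = 30
Mean = 30 / 5 = 6.00

6.00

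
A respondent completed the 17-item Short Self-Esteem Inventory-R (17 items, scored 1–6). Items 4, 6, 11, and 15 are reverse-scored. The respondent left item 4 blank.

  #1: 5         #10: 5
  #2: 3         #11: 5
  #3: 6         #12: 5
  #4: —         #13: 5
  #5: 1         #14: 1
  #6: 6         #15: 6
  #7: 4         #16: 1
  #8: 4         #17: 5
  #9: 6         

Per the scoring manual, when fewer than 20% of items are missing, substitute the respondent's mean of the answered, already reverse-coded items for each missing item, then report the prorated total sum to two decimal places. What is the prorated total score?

58.44

Reverse-coded (reverse-coded value = 7 − response):
  item 6: 7 − 6 = 1
  item 11: 7 − 5 = 2
  item 15: 7 − 6 = 1
Completed scored items (16 of 17): 5, 3, 6, 1, 1, 4, 4, 6, 5, 2, 5, 5, 1, 1, 1, 5; sum = 55.
Person mean = 55 / 16 ≈ 3.4375
Prorated total = (55 / 16) × 17 = 58.44 (to 2 dp)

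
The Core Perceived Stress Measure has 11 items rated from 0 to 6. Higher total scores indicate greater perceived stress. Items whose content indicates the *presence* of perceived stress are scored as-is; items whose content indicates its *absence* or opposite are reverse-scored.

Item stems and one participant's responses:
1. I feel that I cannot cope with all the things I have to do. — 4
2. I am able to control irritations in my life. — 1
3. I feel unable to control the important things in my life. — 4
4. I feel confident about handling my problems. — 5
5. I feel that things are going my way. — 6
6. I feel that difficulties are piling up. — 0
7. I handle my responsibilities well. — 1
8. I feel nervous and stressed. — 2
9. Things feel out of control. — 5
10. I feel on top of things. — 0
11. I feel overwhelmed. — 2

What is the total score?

34

Items 2, 4, 5, 7, 10 describe the absence/opposite of perceived stress → reverse-score.
reversed = (0+6) − raw = 6 − raw.
  item 1: 4
  item 2: 6 − 1 = 5
  item 3: 4
  item 4: 6 − 5 = 1
  item 5: 6 − 6 = 0
  item 6: 0
  item 7: 6 − 1 = 5
  item 8: 2
  item 9: 5
  item 10: 6 − 0 = 6
  item 11: 2
Total = 4 + 5 + 4 + 1 + 0 + 0 + 5 + 2 + 5 + 6 + 2 = 34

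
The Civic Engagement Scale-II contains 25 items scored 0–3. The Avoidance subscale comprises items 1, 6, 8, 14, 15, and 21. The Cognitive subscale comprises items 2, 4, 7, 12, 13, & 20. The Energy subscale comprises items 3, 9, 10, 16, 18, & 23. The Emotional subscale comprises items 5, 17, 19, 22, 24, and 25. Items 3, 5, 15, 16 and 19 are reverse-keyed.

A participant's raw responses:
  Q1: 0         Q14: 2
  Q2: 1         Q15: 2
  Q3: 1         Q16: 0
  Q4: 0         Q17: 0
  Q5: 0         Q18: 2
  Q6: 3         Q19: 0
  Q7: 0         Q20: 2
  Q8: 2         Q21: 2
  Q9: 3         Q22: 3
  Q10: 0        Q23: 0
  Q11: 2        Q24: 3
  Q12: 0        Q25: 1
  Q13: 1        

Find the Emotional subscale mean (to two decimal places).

Emotional items: 5, 17, 19, 22, 24, 25.
Of these, items 5 & 19 are reverse-keyed; reverse-coded value = 3 − response.
  item 5: 3 − 0 = 3
  item 17: 0
  item 19: 3 − 0 = 3
  item 22: 3
  item 24: 3
  item 25: 1
Sum = 3 + 0 + 3 + 3 + 3 + 1 = 13
Mean = 13 / 6 = 2.17

2.17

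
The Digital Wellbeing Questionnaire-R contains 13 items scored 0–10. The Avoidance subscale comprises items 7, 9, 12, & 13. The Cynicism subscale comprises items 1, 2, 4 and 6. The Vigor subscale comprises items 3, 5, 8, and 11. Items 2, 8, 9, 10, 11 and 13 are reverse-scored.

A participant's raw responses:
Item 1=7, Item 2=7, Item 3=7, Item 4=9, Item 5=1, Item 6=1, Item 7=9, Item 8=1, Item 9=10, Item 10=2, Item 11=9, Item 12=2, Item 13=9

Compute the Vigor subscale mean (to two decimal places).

4.50

Vigor items: 3, 5, 8, 11.
Of these, items 8 and 11 are reverse-scored; on a 0–10 scale, reversed = 10 − raw.
  item 3: 7
  item 5: 1
  item 8: 10 − 1 = 9
  item 11: 10 − 9 = 1
Sum = 7 + 1 + 9 + 1 = 18
Mean = 18 / 4 = 4.50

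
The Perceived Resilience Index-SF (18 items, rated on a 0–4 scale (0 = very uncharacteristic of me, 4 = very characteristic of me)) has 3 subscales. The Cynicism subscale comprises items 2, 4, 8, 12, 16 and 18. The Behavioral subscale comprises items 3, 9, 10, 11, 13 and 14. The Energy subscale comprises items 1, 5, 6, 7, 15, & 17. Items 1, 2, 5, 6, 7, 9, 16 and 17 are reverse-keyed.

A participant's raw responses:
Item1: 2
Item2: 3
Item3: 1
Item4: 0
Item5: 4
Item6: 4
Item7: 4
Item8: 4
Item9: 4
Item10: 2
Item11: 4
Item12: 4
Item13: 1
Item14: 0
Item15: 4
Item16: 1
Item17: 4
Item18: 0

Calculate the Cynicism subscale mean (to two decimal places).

Cynicism items: 2, 4, 8, 12, 16, 18.
Of these, items 2 & 16 are reverse-keyed; reversed = (0+4) − raw = 4 − raw.
  item 2: 4 − 3 = 1
  item 4: 0
  item 8: 4
  item 12: 4
  item 16: 4 − 1 = 3
  item 18: 0
Sum = 1 + 0 + 4 + 4 + 3 + 0 = 12
Mean = 12 / 6 = 2.00

2.00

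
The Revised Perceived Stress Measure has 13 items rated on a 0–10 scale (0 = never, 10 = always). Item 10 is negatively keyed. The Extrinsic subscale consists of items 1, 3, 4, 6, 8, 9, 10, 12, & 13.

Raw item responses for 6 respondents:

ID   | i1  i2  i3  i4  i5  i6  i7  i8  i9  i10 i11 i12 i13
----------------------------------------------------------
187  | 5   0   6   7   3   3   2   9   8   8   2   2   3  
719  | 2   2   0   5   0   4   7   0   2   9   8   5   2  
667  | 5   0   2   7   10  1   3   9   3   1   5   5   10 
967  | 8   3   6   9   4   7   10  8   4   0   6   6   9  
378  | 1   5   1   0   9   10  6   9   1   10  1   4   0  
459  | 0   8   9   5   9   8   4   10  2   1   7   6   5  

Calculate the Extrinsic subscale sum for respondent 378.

Respondent 378 raw: 1, 5, 1, 0, 9, 10, 6, 9, 1, 10, 1, 4, 0.
Extrinsic items: 1, 3, 4, 6, 8, 9, 10, 12, 13.
Reverse-coded (reversed = (0+10) − raw = 10 − raw):
  item 1: 1
  item 3: 1
  item 4: 0
  item 6: 10
  item 8: 9
  item 9: 1
  item 10: 10 − 10 = 0
  item 12: 4
  item 13: 0
Sum = 1 + 1 + 0 + 10 + 9 + 1 + 0 + 4 + 0 = 26

26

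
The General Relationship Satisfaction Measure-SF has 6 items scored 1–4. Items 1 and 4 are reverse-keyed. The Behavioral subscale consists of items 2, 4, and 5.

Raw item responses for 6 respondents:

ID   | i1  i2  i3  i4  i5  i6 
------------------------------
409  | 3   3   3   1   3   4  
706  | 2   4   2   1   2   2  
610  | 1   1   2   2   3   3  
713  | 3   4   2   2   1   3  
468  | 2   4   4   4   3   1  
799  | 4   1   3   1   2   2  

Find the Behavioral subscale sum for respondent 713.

Respondent 713 raw: 3, 4, 2, 2, 1, 3.
Behavioral items: 2, 4, 5.
Reverse-coded (reverse-coded value = 5 − response):
  item 2: 4
  item 4: 5 − 2 = 3
  item 5: 1
Sum = 4 + 3 + 1 = 8

8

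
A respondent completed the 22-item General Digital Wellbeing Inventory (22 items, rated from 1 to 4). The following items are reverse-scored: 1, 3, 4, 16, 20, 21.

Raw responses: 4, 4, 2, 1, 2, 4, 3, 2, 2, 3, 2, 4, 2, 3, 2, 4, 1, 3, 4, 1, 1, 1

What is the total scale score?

Reversing items 1, 3, 4, 16, 20, and 21 with 5 − raw:
Total = (5−4) + 4 + (5−2) + (5−1) + 2 + 4 + 3 + 2 + 2 + 3 + 2 + 4 + 2 + 3 + 2 + (5−4) + 1 + 3 + 4 + (5−1) + (5−1) + 1
      = 1 + 4 + 3 + 4 + 2 + 4 + 3 + 2 + 2 + 3 + 2 + 4 + 2 + 3 + 2 + 1 + 1 + 3 + 4 + 4 + 4 + 1 = 59

59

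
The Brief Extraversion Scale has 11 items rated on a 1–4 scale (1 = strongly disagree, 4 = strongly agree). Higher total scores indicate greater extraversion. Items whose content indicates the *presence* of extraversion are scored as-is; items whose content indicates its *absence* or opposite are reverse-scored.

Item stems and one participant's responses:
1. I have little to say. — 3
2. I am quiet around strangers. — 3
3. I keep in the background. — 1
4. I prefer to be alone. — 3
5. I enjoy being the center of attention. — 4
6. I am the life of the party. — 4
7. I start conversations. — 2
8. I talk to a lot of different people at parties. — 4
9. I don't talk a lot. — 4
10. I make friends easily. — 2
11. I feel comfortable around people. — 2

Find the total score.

29

Items 1, 2, 3, 4, 9 describe the absence/opposite of extraversion → reverse-score.
on a 1–4 scale, reversed = 5 − raw.
  item 1: 5 − 3 = 2
  item 2: 5 − 3 = 2
  item 3: 5 − 1 = 4
  item 4: 5 − 3 = 2
  item 5: 4
  item 6: 4
  item 7: 2
  item 8: 4
  item 9: 5 − 4 = 1
  item 10: 2
  item 11: 2
Total = 2 + 2 + 4 + 2 + 4 + 4 + 2 + 4 + 1 + 2 + 2 = 29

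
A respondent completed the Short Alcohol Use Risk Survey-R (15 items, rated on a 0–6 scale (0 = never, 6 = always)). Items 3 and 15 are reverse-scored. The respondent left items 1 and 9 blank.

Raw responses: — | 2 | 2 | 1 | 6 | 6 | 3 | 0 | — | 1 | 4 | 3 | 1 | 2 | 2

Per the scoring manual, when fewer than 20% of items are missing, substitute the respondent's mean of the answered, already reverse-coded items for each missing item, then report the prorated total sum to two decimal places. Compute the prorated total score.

Reverse-coded (reversed = (0+6) − raw = 6 − raw):
  item 3: 6 − 2 = 4
  item 15: 6 − 2 = 4
Completed scored items (13 of 15): 2, 4, 1, 6, 6, 3, 0, 1, 4, 3, 1, 2, 4; sum = 37.
Person mean = 37 / 13 ≈ 2.8462
Prorated total = (37 / 13) × 15 = 42.69 (to 2 dp)

42.69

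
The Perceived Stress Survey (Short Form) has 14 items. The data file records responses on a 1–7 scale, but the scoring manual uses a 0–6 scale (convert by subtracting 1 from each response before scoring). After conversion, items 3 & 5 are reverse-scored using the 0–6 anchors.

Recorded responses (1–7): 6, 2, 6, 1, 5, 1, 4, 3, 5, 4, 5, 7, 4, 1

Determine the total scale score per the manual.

Convert to 0–6: 5, 1, 5, 0, 4, 0, 3, 2, 4, 3, 4, 6, 3, 0
Reverse-coded (reverse-coded value = 6 − response):
  item 3: 6 − 5 = 1
  item 5: 6 − 4 = 2
Scored: 5, 1, 1, 0, 2, 0, 3, 2, 4, 3, 4, 6, 3, 0
Total = 34

34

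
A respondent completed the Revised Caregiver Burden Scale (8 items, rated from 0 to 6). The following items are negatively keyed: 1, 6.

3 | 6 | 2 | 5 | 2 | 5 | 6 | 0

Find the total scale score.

Reversing items 1 & 6 with 6 − raw:
Total = (6−3) + 6 + 2 + 5 + 2 + (6−5) + 6 + 0
      = 3 + 6 + 2 + 5 + 2 + 1 + 6 + 0 = 25

25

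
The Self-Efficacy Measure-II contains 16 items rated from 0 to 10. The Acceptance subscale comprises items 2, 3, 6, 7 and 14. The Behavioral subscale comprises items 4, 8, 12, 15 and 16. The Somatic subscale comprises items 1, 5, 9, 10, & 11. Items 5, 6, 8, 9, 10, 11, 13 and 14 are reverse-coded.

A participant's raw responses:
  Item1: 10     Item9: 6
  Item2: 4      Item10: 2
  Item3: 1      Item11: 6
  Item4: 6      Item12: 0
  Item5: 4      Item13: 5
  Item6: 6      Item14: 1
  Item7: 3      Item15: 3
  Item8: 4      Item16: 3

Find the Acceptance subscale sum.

21

Acceptance items: 2, 3, 6, 7, 14.
Of these, items 6 and 14 are reverse-coded; reverse-coded value = 10 − response.
  item 2: 4
  item 3: 1
  item 6: 10 − 6 = 4
  item 7: 3
  item 14: 10 − 1 = 9
Sum = 4 + 1 + 4 + 3 + 9 = 21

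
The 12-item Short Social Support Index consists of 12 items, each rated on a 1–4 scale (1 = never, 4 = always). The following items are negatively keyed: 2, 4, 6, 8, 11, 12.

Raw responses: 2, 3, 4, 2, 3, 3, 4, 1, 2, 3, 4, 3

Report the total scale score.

32

Reversing items 2, 4, 6, 8, 11, and 12 with 5 − raw:
Total = 2 + (5−3) + 4 + (5−2) + 3 + (5−3) + 4 + (5−1) + 2 + 3 + (5−4) + (5−3)
      = 2 + 2 + 4 + 3 + 3 + 2 + 4 + 4 + 2 + 3 + 1 + 2 = 32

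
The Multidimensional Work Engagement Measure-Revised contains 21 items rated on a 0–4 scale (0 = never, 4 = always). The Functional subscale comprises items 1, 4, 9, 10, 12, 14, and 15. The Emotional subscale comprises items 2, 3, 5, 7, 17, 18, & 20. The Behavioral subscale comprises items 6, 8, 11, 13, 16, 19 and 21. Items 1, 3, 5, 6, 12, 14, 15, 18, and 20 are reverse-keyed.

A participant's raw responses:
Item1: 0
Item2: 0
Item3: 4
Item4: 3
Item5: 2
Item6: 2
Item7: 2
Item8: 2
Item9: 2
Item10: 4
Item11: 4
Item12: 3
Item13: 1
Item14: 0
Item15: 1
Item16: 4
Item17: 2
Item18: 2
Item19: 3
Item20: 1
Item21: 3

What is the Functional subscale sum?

Functional items: 1, 4, 9, 10, 12, 14, 15.
Of these, items 1, 12, 14, & 15 are reverse-keyed; reversed = (0+4) − raw = 4 − raw.
  item 1: 4 − 0 = 4
  item 4: 3
  item 9: 2
  item 10: 4
  item 12: 4 − 3 = 1
  item 14: 4 − 0 = 4
  item 15: 4 − 1 = 3
Sum = 4 + 3 + 2 + 4 + 1 + 4 + 3 = 21

21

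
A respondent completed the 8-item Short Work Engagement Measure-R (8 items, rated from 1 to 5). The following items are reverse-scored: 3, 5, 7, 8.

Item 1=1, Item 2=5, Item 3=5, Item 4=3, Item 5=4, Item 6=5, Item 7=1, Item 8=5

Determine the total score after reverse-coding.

23

Apply reverse scoring (reversed = (1+5) − raw = 6 − raw):
  item 3: 6 − 5 = 1
  item 5: 6 − 4 = 2
  item 7: 6 − 1 = 5
  item 8: 6 − 5 = 1
Scored items: 1, 5, 1, 3, 2, 5, 5, 1
Total = 1 + 5 + 1 + 3 + 2 + 5 + 5 + 1 = 23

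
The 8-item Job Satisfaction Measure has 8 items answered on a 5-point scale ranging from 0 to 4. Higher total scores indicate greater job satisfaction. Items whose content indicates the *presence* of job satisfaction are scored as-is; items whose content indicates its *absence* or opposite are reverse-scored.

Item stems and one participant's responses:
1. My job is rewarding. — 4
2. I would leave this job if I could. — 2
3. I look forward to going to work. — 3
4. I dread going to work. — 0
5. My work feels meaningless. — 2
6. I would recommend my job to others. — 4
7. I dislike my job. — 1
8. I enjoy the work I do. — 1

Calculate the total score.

23

Items 2, 4, 5, 7 describe the absence/opposite of job satisfaction → reverse-score.
reverse-coded value = 4 − response.
  item 1: 4
  item 2: 4 − 2 = 2
  item 3: 3
  item 4: 4 − 0 = 4
  item 5: 4 − 2 = 2
  item 6: 4
  item 7: 4 − 1 = 3
  item 8: 1
Total = 4 + 2 + 3 + 4 + 2 + 4 + 3 + 1 = 23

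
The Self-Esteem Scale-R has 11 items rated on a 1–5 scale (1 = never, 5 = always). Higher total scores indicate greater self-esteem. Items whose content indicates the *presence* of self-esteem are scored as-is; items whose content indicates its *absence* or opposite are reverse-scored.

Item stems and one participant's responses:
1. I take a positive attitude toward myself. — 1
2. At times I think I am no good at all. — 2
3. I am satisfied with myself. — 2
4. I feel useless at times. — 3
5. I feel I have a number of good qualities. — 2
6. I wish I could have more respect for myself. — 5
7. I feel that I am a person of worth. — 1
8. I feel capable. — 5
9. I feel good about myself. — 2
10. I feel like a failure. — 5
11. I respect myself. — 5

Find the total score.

27

Items 2, 4, 6, 10 describe the absence/opposite of self-esteem → reverse-score.
on a 1–5 scale, reversed = 6 − raw.
  item 1: 1
  item 2: 6 − 2 = 4
  item 3: 2
  item 4: 6 − 3 = 3
  item 5: 2
  item 6: 6 − 5 = 1
  item 7: 1
  item 8: 5
  item 9: 2
  item 10: 6 − 5 = 1
  item 11: 5
Total = 1 + 4 + 2 + 3 + 2 + 1 + 1 + 5 + 2 + 1 + 5 = 27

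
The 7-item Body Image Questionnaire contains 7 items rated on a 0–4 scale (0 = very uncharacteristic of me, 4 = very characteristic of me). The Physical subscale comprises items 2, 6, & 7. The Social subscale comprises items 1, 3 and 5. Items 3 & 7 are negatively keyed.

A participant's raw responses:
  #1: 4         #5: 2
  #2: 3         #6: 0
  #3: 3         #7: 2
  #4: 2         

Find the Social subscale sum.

Social items: 1, 3, 5.
Of these, item 3 is negatively keyed; reverse-coded value = 4 − response.
  item 1: 4
  item 3: 4 − 3 = 1
  item 5: 2
Sum = 4 + 1 + 2 = 7

7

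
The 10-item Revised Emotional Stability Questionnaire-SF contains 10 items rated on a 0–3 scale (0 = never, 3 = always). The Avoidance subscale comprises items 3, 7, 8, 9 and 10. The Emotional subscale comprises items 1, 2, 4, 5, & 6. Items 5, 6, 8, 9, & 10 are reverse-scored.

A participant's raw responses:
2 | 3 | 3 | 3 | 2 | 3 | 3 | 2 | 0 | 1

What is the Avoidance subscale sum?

Avoidance items: 3, 7, 8, 9, 10.
Of these, items 8, 9, and 10 are reverse-scored; reverse-coded value = 3 − response.
  item 3: 3
  item 7: 3
  item 8: 3 − 2 = 1
  item 9: 3 − 0 = 3
  item 10: 3 − 1 = 2
Sum = 3 + 3 + 1 + 3 + 2 = 12

12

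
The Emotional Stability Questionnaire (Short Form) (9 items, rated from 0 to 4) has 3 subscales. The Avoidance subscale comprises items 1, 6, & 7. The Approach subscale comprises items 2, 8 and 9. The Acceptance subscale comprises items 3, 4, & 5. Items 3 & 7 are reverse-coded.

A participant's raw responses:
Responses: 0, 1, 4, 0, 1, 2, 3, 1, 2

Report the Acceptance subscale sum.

Acceptance items: 3, 4, 5.
Of these, item 3 is reverse-coded; reverse-coded value = 4 − response.
  item 3: 4 − 4 = 0
  item 4: 0
  item 5: 1
Sum = 0 + 0 + 1 = 1

1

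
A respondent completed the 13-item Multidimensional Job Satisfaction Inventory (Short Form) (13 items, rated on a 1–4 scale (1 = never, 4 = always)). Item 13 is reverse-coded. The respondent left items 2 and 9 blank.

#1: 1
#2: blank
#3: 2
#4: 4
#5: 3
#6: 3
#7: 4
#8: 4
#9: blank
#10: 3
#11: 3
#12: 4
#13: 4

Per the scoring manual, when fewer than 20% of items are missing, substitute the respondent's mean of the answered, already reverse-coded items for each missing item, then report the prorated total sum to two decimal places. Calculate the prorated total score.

Reverse-coded (reversed = (1+4) − raw = 5 − raw):
  item 13: 5 − 4 = 1
Completed scored items (11 of 13): 1, 2, 4, 3, 3, 4, 4, 3, 3, 4, 1; sum = 32.
Person mean = 32 / 11 ≈ 2.9091
Prorated total = (32 / 11) × 13 = 37.82 (to 2 dp)

37.82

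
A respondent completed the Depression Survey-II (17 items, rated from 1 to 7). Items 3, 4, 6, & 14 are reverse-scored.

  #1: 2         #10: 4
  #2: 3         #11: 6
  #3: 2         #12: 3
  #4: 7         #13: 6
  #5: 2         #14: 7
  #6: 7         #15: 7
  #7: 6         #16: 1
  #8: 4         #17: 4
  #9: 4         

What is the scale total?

Reversing items 3, 4, 6 and 14 with 8 − raw:
Total = 2 + 3 + (8−2) + (8−7) + 2 + (8−7) + 6 + 4 + 4 + 4 + 6 + 3 + 6 + (8−7) + 7 + 1 + 4
      = 2 + 3 + 6 + 1 + 2 + 1 + 6 + 4 + 4 + 4 + 6 + 3 + 6 + 1 + 7 + 1 + 4 = 61

61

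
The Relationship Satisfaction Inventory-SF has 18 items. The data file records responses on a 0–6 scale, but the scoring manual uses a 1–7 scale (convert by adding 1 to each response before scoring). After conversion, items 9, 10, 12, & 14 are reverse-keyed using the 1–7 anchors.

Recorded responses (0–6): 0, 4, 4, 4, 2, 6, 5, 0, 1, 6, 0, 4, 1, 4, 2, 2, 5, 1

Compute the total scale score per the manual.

Convert to 1–7: 1, 5, 5, 5, 3, 7, 6, 1, 2, 7, 1, 5, 2, 5, 3, 3, 6, 2
Reverse-coded (reverse-coded value = 8 − response):
  item 9: 8 − 2 = 6
  item 10: 8 − 7 = 1
  item 12: 8 − 5 = 3
  item 14: 8 − 5 = 3
Scored: 1, 5, 5, 5, 3, 7, 6, 1, 6, 1, 1, 3, 2, 3, 3, 3, 6, 2
Total = 63

63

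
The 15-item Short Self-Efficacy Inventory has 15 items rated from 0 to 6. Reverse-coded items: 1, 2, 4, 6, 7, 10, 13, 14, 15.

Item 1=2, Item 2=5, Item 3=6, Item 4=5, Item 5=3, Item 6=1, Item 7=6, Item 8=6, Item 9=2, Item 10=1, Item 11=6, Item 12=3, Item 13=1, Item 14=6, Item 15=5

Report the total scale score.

48

Raw sum = 58. Reverse-coded items: 1, 2, 4, 6, 7, 10, 13, 14, 15; their raw sum = 32.
Each reversal replaces raw with 6 − raw, changing the total by 6 − 2·raw per item.
Total = 58 + 9·6 − 2·32 = 58 + 54 − 64 = 48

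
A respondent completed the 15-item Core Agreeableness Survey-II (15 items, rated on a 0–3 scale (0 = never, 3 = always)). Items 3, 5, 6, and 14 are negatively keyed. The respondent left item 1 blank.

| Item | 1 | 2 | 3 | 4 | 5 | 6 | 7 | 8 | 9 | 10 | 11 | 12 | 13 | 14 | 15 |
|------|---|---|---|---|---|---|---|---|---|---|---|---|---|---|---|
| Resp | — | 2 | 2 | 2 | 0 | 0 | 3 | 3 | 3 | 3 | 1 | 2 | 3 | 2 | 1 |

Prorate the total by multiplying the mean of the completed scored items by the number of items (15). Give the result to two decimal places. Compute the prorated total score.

Reverse-coded (on a 0–3 scale, reversed = 3 − raw):
  item 3: 3 − 2 = 1
  item 5: 3 − 0 = 3
  item 6: 3 − 0 = 3
  item 14: 3 − 2 = 1
Completed scored items (14 of 15): 2, 1, 2, 3, 3, 3, 3, 3, 3, 1, 2, 3, 1, 1; sum = 31.
Person mean = 31 / 14 ≈ 2.2143
Prorated total = (31 / 14) × 15 = 33.21 (to 2 dp)

33.21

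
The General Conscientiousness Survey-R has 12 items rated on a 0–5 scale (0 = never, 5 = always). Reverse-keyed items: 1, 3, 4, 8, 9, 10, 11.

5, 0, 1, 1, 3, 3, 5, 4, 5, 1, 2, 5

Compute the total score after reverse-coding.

32

Reverse-keyed items use 5 − raw:
  item 1: 5 − 5 = 0
  item 3: 5 − 1 = 4
  item 4: 5 − 1 = 4
  item 8: 5 − 4 = 1
  item 9: 5 − 5 = 0
  item 10: 5 − 1 = 4
  item 11: 5 − 2 = 3
Scored responses: 0, 0, 4, 4, 3, 3, 5, 1, 0, 4, 3, 5
Total = 0 + 0 + 4 + 4 + 3 + 3 + 5 + 1 + 0 + 4 + 3 + 5 = 32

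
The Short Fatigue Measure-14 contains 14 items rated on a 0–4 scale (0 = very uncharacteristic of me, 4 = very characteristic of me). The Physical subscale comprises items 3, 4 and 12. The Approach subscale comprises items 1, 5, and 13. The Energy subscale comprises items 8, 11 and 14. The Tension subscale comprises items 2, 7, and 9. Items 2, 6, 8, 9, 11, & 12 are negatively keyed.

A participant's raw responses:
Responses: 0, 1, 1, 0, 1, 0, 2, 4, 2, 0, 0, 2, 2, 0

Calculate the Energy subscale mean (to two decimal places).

1.33

Energy items: 8, 11, 14.
Of these, items 8 & 11 are negatively keyed; reverse-coded value = 4 − response.
  item 8: 4 − 4 = 0
  item 11: 4 − 0 = 4
  item 14: 0
Sum = 0 + 4 + 0 = 4
Mean = 4 / 3 = 1.33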